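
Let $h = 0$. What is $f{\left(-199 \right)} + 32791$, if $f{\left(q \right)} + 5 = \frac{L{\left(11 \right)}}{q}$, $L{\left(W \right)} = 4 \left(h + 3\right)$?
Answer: $\frac{6524402}{199} \approx 32786.0$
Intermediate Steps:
$L{\left(W \right)} = 12$ ($L{\left(W \right)} = 4 \left(0 + 3\right) = 4 \cdot 3 = 12$)
$f{\left(q \right)} = -5 + \frac{12}{q}$
$f{\left(-199 \right)} + 32791 = \left(-5 + \frac{12}{-199}\right) + 32791 = \left(-5 + 12 \left(- \frac{1}{199}\right)\right) + 32791 = \left(-5 - \frac{12}{199}\right) + 32791 = - \frac{1007}{199} + 32791 = \frac{6524402}{199}$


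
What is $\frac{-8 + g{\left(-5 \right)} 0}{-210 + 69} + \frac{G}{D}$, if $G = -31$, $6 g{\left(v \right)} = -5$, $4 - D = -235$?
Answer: $- \frac{2459}{33699} \approx -0.07297$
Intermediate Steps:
$D = 239$ ($D = 4 - -235 = 4 + 235 = 239$)
$g{\left(v \right)} = - \frac{5}{6}$ ($g{\left(v \right)} = \frac{1}{6} \left(-5\right) = - \frac{5}{6}$)
$\frac{-8 + g{\left(-5 \right)} 0}{-210 + 69} + \frac{G}{D} = \frac{-8 - 0}{-210 + 69} - \frac{31}{239} = \frac{-8 + 0}{-141} - \frac{31}{239} = \left(-8\right) \left(- \frac{1}{141}\right) - \frac{31}{239} = \frac{8}{141} - \frac{31}{239} = - \frac{2459}{33699}$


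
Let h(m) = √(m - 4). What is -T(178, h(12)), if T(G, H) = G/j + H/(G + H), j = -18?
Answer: 704809/71271 - 89*√2/7919 ≈ 9.8732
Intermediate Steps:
h(m) = √(-4 + m)
T(G, H) = -G/18 + H/(G + H) (T(G, H) = G/(-18) + H/(G + H) = G*(-1/18) + H/(G + H) = -G/18 + H/(G + H))
-T(178, h(12)) = -(√(-4 + 12) - 1/18*178² - 1/18*178*√(-4 + 12))/(178 + √(-4 + 12)) = -(√8 - 1/18*31684 - 1/18*178*√8)/(178 + √8) = -(2*√2 - 15842/9 - 1/18*178*2*√2)/(178 + 2*√2) = -(2*√2 - 15842/9 - 178*√2/9)/(178 + 2*√2) = -(-15842/9 - 160*√2/9)/(178 + 2*√2)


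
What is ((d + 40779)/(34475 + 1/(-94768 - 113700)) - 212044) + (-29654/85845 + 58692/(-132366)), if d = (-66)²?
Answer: -2886082866858052004121436/13610806952617166955 ≈ -2.1204e+5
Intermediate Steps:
d = 4356
((d + 40779)/(34475 + 1/(-94768 - 113700)) - 212044) + (-29654/85845 + 58692/(-132366)) = ((4356 + 40779)/(34475 + 1/(-94768 - 113700)) - 212044) + (-29654/85845 + 58692/(-132366)) = (45135/(34475 + 1/(-208468)) - 212044) + (-29654*1/85845 + 58692*(-1/132366)) = (45135/(34475 - 1/208468) - 212044) + (-29654/85845 - 9782/22061) = (45135/(7186934299/208468) - 212044) - 1493932684/1893826545 = (45135*(208468/7186934299) - 212044) - 1493932684/1893826545 = (9409203180/7186934299 - 212044) - 1493932684/1893826545 = -1523936887293976/7186934299 - 1493932684/1893826545 = -2886082866858052004121436/13610806952617166955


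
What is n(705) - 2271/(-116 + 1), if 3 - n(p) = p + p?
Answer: -159534/115 ≈ -1387.3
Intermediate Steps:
n(p) = 3 - 2*p (n(p) = 3 - (p + p) = 3 - 2*p)
n(705) - 2271/(-116 + 1) = (3 - 2*705) - 2271/(-116 + 1) = (3 - 1410) - 2271/(-115) = -1407 - 2271*(-1)/115 = -1407 - 1*(-2271/115) = -1407 + 2271/115 = -159534/115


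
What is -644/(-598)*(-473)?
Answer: -6622/13 ≈ -509.38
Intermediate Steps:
-644/(-598)*(-473) = -644*(-1/598)*(-473) = (14/13)*(-473) = -6622/13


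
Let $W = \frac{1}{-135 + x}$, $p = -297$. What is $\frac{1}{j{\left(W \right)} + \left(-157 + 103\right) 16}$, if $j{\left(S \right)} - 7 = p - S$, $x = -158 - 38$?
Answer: $- \frac{331}{381973} \approx -0.00086655$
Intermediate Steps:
$x = -196$ ($x = -158 - 38 = -196$)
$W = - \frac{1}{331}$ ($W = \frac{1}{-135 - 196} = \frac{1}{-331} = - \frac{1}{331} \approx -0.0030211$)
$j{\left(S \right)} = -290 - S$ ($j{\left(S \right)} = 7 - \left(297 + S\right) = -290 - S$)
$\frac{1}{j{\left(W \right)} + \left(-157 + 103\right) 16} = \frac{1}{\left(-290 - - \frac{1}{331}\right) + \left(-157 + 103\right) 16} = \frac{1}{\left(-290 + \frac{1}{331}\right) - 864} = \frac{1}{- \frac{95989}{331} - 864} = \frac{1}{- \frac{381973}{331}} = - \frac{331}{381973}$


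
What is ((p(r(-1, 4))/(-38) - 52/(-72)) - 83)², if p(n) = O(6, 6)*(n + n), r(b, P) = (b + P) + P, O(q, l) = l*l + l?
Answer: 1117631761/116964 ≈ 9555.3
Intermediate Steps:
O(q, l) = l + l² (O(q, l) = l² + l = l + l²)
r(b, P) = b + 2*P (r(b, P) = (P + b) + P = b + 2*P)
p(n) = 84*n (p(n) = (6*(1 + 6))*(n + n) = (6*7)*(2*n) = 42*(2*n) = 84*n)
((p(r(-1, 4))/(-38) - 52/(-72)) - 83)² = (((84*(-1 + 2*4))/(-38) - 52/(-72)) - 83)² = (((84*(-1 + 8))*(-1/38) - 52*(-1/72)) - 83)² = (((84*7)*(-1/38) + 13/18) - 83)² = ((588*(-1/38) + 13/18) - 83)² = ((-294/19 + 13/18) - 83)² = (-5045/342 - 83)² = (-33431/342)² = 1117631761/116964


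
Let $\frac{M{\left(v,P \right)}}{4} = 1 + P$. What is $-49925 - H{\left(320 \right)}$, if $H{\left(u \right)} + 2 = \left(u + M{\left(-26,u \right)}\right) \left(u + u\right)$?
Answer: $-1076483$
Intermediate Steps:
$M{\left(v,P \right)} = 4 + 4 P$ ($M{\left(v,P \right)} = 4 \left(1 + P\right) = 4 + 4 P$)
$H{\left(u \right)} = -2 + 2 u \left(4 + 5 u\right)$ ($H{\left(u \right)} = -2 + \left(u + \left(4 + 4 u\right)\right) \left(u + u\right) = -2 + \left(4 + 5 u\right) 2 u = -2 + 2 u \left(4 + 5 u\right)$)
$-49925 - H{\left(320 \right)} = -49925 - \left(-2 + 8 \cdot 320 + 10 \cdot 320^{2}\right) = -49925 - \left(-2 + 2560 + 10 \cdot 102400\right) = -49925 - \left(-2 + 2560 + 1024000\right) = -49925 - 1026558 = -1076483$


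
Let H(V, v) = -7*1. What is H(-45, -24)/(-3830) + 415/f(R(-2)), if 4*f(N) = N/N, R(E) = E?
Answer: 6357807/3830 ≈ 1660.0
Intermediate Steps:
H(V, v) = -7
f(N) = ¼ (f(N) = (N/N)/4 = (¼)*1 = ¼)
H(-45, -24)/(-3830) + 415/f(R(-2)) = -7/(-3830) + 415/(¼) = -7*(-1/3830) + 415*4 = 7/3830 + 1660 = 6357807/3830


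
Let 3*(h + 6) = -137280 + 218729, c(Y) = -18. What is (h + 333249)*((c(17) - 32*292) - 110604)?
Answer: -129704599948/3 ≈ -4.3235e+10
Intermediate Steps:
h = 81431/3 (h = -6 + (-137280 + 218729)/3 = -6 + (⅓)*81449 = -6 + 81449/3 = 81431/3 ≈ 27144.)
(h + 333249)*((c(17) - 32*292) - 110604) = (81431/3 + 333249)*((-18 - 32*292) - 110604) = 1081178*((-18 - 9344) - 110604)/3 = 1081178*(-9362 - 110604)/3 = (1081178/3)*(-119966) = -129704599948/3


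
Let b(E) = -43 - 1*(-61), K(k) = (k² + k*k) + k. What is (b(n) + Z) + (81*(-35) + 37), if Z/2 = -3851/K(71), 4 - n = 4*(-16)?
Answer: -28233042/10153 ≈ -2780.8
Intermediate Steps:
K(k) = k + 2*k² (K(k) = (k² + k²) + k = 2*k² + k = k + 2*k²)
n = 68 (n = 4 - 4*(-16) = 4 - 1*(-64) = 4 + 64 = 68)
b(E) = 18 (b(E) = -43 + 61 = 18)
Z = -7702/10153 (Z = 2*(-3851*1/(71*(1 + 2*71))) = 2*(-3851*1/(71*(1 + 142))) = 2*(-3851/(71*143)) = 2*(-3851/10153) = -7702/10153 ≈ -0.75859)
(b(n) + Z) + (81*(-35) + 37) = (18 - 7702/10153) + (81*(-35) + 37) = 175052/10153 + (-2835 + 37) = 175052/10153 - 2798 = -28233042/10153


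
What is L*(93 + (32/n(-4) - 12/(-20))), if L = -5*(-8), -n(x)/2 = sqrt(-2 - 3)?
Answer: 3744 + 128*I*sqrt(5) ≈ 3744.0 + 286.22*I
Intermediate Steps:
n(x) = -2*I*sqrt(5) (n(x) = -2*sqrt(-2 - 3) = -2*I*sqrt(5))
L = 40
L*(93 + (32/n(-4) - 12/(-20))) = 40*(93 + (32/((-2*I*sqrt(5))) - 12/(-20))) = 40*(93 + (32*(I*sqrt(5)/10) - 12*(-1/20))) = 40*(93 + (16*I*sqrt(5)/5 + 3/5)) = 40*(93 + (3/5 + 16*I*sqrt(5)/5)) = 40*(468/5 + 16*I*sqrt(5)/5) = 3744 + 128*I*sqrt(5)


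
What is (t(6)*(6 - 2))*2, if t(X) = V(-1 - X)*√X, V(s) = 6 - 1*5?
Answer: 8*√6 ≈ 19.596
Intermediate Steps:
V(s) = 1 (V(s) = 6 - 5 = 1)
t(X) = √X (t(X) = 1*√X = √X)
(t(6)*(6 - 2))*2 = (√6*(6 - 2))*2 = (√6*4)*2 = (4*√6)*2 = 8*√6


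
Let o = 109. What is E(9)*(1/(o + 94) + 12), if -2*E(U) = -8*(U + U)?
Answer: 175464/203 ≈ 864.35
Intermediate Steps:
E(U) = 8*U (E(U) = -(-4)*(U + U) = -(-4)*2*U = -(-8)*U = 8*U)
E(9)*(1/(o + 94) + 12) = (8*9)*(1/(109 + 94) + 12) = 72*(1/203 + 12) = 72*(2437/203) = 175464/203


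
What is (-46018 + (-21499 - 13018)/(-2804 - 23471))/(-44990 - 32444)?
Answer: 172726919/290654050 ≈ 0.59427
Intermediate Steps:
(-46018 + (-21499 - 13018)/(-2804 - 23471))/(-44990 - 32444) = (-46018 - 34517/(-26275))/(-77434) = (-46018 - 34517*(-1/26275))*(-1/77434) = (-46018 + 34517/26275)*(-1/77434) = -1209088433/26275*(-1/77434) = 172726919/290654050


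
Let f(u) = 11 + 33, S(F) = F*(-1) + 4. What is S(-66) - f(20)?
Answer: 26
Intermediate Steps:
S(F) = 4 - F (S(F) = -F + 4 = 4 - F)
f(u) = 44
S(-66) - f(20) = (4 - 1*(-66)) - 1*44 = (4 + 66) - 44 = 70 - 44 = 26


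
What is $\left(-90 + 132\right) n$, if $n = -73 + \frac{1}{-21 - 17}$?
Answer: $- \frac{58275}{19} \approx -3067.1$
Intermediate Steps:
$n = - \frac{2775}{38}$ ($n = -73 + \frac{1}{-38} = -73 - \frac{1}{38} = - \frac{2775}{38} \approx -73.026$)
$\left(-90 + 132\right) n = \left(-90 + 132\right) \left(- \frac{2775}{38}\right) = 42 \left(- \frac{2775}{38}\right) = - \frac{58275}{19}$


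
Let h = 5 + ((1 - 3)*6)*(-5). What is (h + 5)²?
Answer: 4900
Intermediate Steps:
h = 65 (h = 5 - 2*6*(-5) = 5 - 12*(-5) = 5 + 60 = 65)
(h + 5)² = (65 + 5)² = 70² = 4900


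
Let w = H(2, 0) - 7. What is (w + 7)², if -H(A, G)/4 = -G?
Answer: 0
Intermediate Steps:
H(A, G) = 4*G (H(A, G) = -(-4)*G = 4*G)
w = -7 (w = 4*0 - 7 = 0 - 7 = -7)
(w + 7)² = (-7 + 7)² = 0² = 0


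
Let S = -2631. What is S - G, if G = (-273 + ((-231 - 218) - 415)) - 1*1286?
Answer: -208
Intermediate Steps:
G = -2423 (G = (-273 + (-449 - 415)) - 1286 = (-273 - 864) - 1286 = -1137 - 1286 = -2423)
S - G = -2631 - 1*(-2423) = -2631 + 2423 = -208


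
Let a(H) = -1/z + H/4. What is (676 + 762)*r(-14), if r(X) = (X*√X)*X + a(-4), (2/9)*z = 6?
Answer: -40264/27 + 281848*I*√14 ≈ -1491.3 + 1.0546e+6*I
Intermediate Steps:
z = 27 (z = (9/2)*6 = 27)
a(H) = -1/27 + H/4
r(X) = -28/27 + X^(5/2) (r(X) = (X*√X)*X + (-1/27 + (¼)*(-4)) = X^(3/2)*X + (-1/27 - 1) = X^(5/2) - 28/27 = -28/27 + X^(5/2))
(676 + 762)*r(-14) = (676 + 762)*(-28/27 + (-14)^(5/2)) = 1438*(-28/27 + 196*I*√14) = -40264/27 + 281848*I*√14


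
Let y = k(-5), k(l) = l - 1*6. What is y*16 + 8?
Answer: -168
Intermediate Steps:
k(l) = -6 + l (k(l) = l - 6 = -6 + l)
y = -11 (y = -6 - 5 = -11)
y*16 + 8 = -11*16 + 8 = -176 + 8 = -168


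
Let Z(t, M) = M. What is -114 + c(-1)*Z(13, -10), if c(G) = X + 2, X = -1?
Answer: -124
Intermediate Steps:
c(G) = 1 (c(G) = -1 + 2 = 1)
-114 + c(-1)*Z(13, -10) = -114 + 1*(-10) = -114 - 10 = -124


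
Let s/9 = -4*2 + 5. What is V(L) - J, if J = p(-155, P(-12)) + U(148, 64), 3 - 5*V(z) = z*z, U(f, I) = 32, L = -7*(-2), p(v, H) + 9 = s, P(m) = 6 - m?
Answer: -173/5 ≈ -34.600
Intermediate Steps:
s = -27 (s = 9*(-4*2 + 5) = 9*(-8 + 5) = 9*(-3) = -27)
p(v, H) = -36 (p(v, H) = -9 - 27 = -36)
L = 14
V(z) = 3/5 - z**2/5 (V(z) = 3/5 - z*z/5 = 3/5 - z**2/5)
J = -4 (J = -36 + 32 = -4)
V(L) - J = (3/5 - 1/5*14**2) - 1*(-4) = (3/5 - 1/5*196) + 4 = (3/5 - 196/5) + 4 = -193/5 + 4 = -173/5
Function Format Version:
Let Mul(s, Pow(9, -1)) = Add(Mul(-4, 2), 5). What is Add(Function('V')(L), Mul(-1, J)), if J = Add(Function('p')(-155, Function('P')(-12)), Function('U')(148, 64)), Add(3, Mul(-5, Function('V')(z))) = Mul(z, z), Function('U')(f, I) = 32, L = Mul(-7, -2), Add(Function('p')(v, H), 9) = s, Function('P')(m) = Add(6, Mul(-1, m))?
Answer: Rational(-173, 5) ≈ -34.600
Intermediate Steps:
s = -27 (s = Mul(9, Add(Mul(-4, 2), 5)) = Mul(9, Add(-8, 5)) = Mul(9, -3) = -27)
Function('p')(v, H) = -36 (Function('p')(v, H) = Add(-9, -27) = -36)
L = 14
Function('V')(z) = Add(Rational(3, 5), Mul(Rational(-1, 5), Pow(z, 2))) (Function('V')(z) = Add(Rational(3, 5), Mul(Rational(-1, 5), Mul(z, z))) = Add(Rational(3, 5), Mul(Rational(-1, 5), Pow(z, 2))))
J = -4 (J = Add(-36, 32) = -4)
Add(Function('V')(L), Mul(-1, J)) = Add(Add(Rational(3, 5), Mul(Rational(-1, 5), Pow(14, 2))), Mul(-1, -4)) = Add(Add(Rational(3, 5), Mul(Rational(-1, 5), 196)), 4) = Add(Add(Rational(3, 5), Rational(-196, 5)), 4) = Add(Rational(-193, 5), 4) = Rational(-173, 5)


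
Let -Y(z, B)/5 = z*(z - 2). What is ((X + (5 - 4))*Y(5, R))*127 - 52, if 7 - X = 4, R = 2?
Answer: -38152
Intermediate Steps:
Y(z, B) = -5*z*(-2 + z) (Y(z, B) = -5*z*(z - 2) = -5*z*(-2 + z))
X = 3 (X = 7 - 1*4 = 7 - 4 = 3)
((X + (5 - 4))*Y(5, R))*127 - 52 = ((3 + (5 - 4))*(5*5*(2 - 1*5)))*127 - 52 = ((3 + 1)*(5*5*(2 - 5)))*127 - 52 = (4*(5*5*(-3)))*127 - 52 = (4*(-75))*127 - 52 = -300*127 - 52 = -38100 - 52 = -38152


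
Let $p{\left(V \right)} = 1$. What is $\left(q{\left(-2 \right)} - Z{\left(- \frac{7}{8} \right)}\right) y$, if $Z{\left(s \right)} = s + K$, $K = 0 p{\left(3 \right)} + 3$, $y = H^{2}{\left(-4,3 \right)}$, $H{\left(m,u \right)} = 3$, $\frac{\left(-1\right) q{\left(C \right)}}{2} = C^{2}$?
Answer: $- \frac{729}{8} \approx -91.125$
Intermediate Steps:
$q{\left(C \right)} = - 2 C^{2}$
$y = 9$ ($y = 3^{2} = 9$)
$K = 3$ ($K = 0 \cdot 1 + 3 = 0 + 3 = 3$)
$Z{\left(s \right)} = 3 + s$ ($Z{\left(s \right)} = s + 3 = 3 + s$)
$\left(q{\left(-2 \right)} - Z{\left(- \frac{7}{8} \right)}\right) y = \left(- 2 \left(-2\right)^{2} - \left(3 - \frac{7}{8}\right)\right) 9 = \left(\left(-2\right) 4 - \left(3 - \frac{7}{8}\right)\right) 9 = \left(-8 - \left(3 - \frac{7}{8}\right)\right) 9 = \left(-8 - \frac{17}{8}\right) 9 = \left(- \frac{81}{8}\right) 9 = - \frac{729}{8}$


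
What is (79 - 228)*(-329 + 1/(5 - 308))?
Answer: 14853512/303 ≈ 49022.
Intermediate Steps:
(79 - 228)*(-329 + 1/(5 - 308)) = -149*(-329 + 1/(-303)) = -149*(-329 - 1/303) = -149*(-99688/303) = 14853512/303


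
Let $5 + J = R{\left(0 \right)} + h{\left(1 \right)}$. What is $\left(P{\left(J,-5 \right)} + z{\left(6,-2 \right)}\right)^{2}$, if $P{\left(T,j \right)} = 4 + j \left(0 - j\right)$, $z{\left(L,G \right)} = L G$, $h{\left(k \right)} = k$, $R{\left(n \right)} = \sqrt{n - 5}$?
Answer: $1089$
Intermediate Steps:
$R{\left(n \right)} = \sqrt{-5 + n}$
$z{\left(L,G \right)} = G L$
$J = -4 + i \sqrt{5}$ ($J = -5 + \left(\sqrt{-5 + 0} + 1\right) = -5 + \left(\sqrt{-5} + 1\right) = -5 + \left(i \sqrt{5} + 1\right) = -5 + \left(1 + i \sqrt{5}\right) = -4 + i \sqrt{5} \approx -4.0 + 2.2361 i$)
$P{\left(T,j \right)} = 4 - j^{2}$ ($P{\left(T,j \right)} = 4 + j \left(- j\right) = 4 - j^{2}$)
$\left(P{\left(J,-5 \right)} + z{\left(6,-2 \right)}\right)^{2} = \left(\left(4 - \left(-5\right)^{2}\right) - 12\right)^{2} = \left(\left(4 - 25\right) - 12\right)^{2} = \left(-21 - 12\right)^{2} = \left(-33\right)^{2} = 1089$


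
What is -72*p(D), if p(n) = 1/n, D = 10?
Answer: -36/5 ≈ -7.2000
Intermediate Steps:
-72*p(D) = -72/10 = -72*⅒ = -36/5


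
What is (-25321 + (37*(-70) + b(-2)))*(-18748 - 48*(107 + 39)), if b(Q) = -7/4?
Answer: 718920789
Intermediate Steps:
b(Q) = -7/4 (b(Q) = -7*¼ = -7/4)
(-25321 + (37*(-70) + b(-2)))*(-18748 - 48*(107 + 39)) = (-25321 + (37*(-70) - 7/4))*(-18748 - 48*(107 + 39)) = (-25321 + (-2590 - 7/4))*(-18748 - 48*146) = (-25321 - 10367/4)*(-18748 - 7008) = -111651/4*(-25756) = 718920789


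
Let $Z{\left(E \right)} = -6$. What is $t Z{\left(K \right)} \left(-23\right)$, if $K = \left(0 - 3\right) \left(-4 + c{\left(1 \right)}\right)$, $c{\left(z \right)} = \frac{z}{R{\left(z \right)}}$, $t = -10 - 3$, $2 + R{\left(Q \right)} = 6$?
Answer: $-1794$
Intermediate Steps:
$R{\left(Q \right)} = 4$ ($R{\left(Q \right)} = -2 + 6 = 4$)
$t = -13$
$c{\left(z \right)} = \frac{z}{4}$
$K = \frac{45}{4}$ ($K = \left(0 - 3\right) \left(-4 + \frac{1}{4} \cdot 1\right) = - 3 \left(-4 + \frac{1}{4}\right) = \left(-3\right) \left(- \frac{15}{4}\right) = \frac{45}{4} \approx 11.25$)
$t Z{\left(K \right)} \left(-23\right) = \left(-13\right) \left(-6\right) \left(-23\right) = 78 \left(-23\right) = -1794$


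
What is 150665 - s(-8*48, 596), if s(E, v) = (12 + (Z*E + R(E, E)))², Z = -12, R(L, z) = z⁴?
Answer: -472770075390699070471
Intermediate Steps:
s(E, v) = (12 + E⁴ - 12*E)² (s(E, v) = (12 + (-12*E + E⁴))² = (12 + (E⁴ - 12*E))² = (12 + E⁴ - 12*E)²)
150665 - s(-8*48, 596) = 150665 - (12 + (-8*48)⁴ - (-96)*48)² = 150665 - (12 + (-384)⁴ - 12*(-384))² = 150665 - (12 + 21743271936 + 4608)² = 150665 - 1*21743276556² = 150665 - 1*472770075390699221136 = 150665 - 472770075390699221136 = -472770075390699070471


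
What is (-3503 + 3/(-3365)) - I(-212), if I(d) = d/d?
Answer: -11790963/3365 ≈ -3504.0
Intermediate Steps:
I(d) = 1
(-3503 + 3/(-3365)) - I(-212) = (-3503 + 3/(-3365)) - 1*1 = (-3503 + 3*(-1/3365)) - 1 = (-3503 - 3/3365) - 1 = -11787598/3365 - 1 = -11790963/3365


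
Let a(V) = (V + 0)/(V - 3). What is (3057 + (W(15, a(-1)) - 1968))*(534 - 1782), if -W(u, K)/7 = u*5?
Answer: -703872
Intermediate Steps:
a(V) = V/(-3 + V)
W(u, K) = -35*u (W(u, K) = -7*u*5 = -35*u)
(3057 + (W(15, a(-1)) - 1968))*(534 - 1782) = (3057 + (-35*15 - 1968))*(534 - 1782) = (3057 + (-525 - 1968))*(-1248) = (3057 - 2493)*(-1248) = 564*(-1248) = -703872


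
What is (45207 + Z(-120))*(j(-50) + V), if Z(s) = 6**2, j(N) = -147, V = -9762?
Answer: -448312887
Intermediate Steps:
Z(s) = 36
(45207 + Z(-120))*(j(-50) + V) = (45207 + 36)*(-147 - 9762) = 45243*(-9909) = -448312887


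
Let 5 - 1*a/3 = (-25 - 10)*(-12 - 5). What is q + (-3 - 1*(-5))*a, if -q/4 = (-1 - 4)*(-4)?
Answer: -3620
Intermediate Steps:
a = -1770 (a = 15 - 3*(-25 - 10)*(-12 - 5) = 15 - (-105)*(-17) = 15 - 3*595 = 15 - 1785 = -1770)
q = -80 (q = -4*(-1 - 4)*(-4) = -(-20)*(-4) = -4*20 = -80)
q + (-3 - 1*(-5))*a = -80 + (-3 - 1*(-5))*(-1770) = -80 + (-3 + 5)*(-1770) = -80 + 2*(-1770) = -80 - 3540 = -3620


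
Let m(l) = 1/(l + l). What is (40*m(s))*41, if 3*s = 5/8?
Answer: 3936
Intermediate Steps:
s = 5/24 (s = (5/8)/3 = (5*(⅛))/3 = (⅓)*(5/8) = 5/24 ≈ 0.20833)
m(l) = 1/(2*l)
(40*m(s))*41 = (40*(1/(2*(5/24))))*41 = (40*((½)*(24/5)))*41 = (40*(12/5))*41 = 96*41 = 3936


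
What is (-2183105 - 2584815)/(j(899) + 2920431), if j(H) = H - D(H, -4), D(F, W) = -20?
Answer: -476792/292135 ≈ -1.6321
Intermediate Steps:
j(H) = 20 + H (j(H) = H - 1*(-20) = H + 20 = 20 + H)
(-2183105 - 2584815)/(j(899) + 2920431) = (-2183105 - 2584815)/((20 + 899) + 2920431) = -4767920/(919 + 2920431) = -4767920/2921350 = -4767920*1/2921350 = -476792/292135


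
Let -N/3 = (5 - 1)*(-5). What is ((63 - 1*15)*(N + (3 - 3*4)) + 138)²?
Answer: 6687396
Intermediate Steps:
N = 60 (N = -3*(5 - 1)*(-5) = -12*(-5) = -3*(-20) = 60)
((63 - 1*15)*(N + (3 - 3*4)) + 138)² = ((63 - 1*15)*(60 + (3 - 3*4)) + 138)² = ((63 - 15)*(60 + (3 - 12)) + 138)² = (48*(60 - 9) + 138)² = (48*51 + 138)² = (2448 + 138)² = 2586² = 6687396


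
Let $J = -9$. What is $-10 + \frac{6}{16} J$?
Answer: $- \frac{107}{8} \approx -13.375$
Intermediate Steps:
$-10 + \frac{6}{16} J = -10 + \frac{6}{16} \left(-9\right) = -10 + 6 \cdot \frac{1}{16} \left(-9\right) = -10 + \frac{3}{8} \left(-9\right) = -10 - \frac{27}{8} = - \frac{107}{8}$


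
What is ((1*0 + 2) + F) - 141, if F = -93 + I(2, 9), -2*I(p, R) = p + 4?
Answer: -235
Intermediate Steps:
I(p, R) = -2 - p/2 (I(p, R) = -(p + 4)/2 = -(4 + p)/2 = -2 - p/2)
F = -96 (F = -93 + (-2 - ½*2) = -93 + (-2 - 1) = -93 - 3 = -96)
((1*0 + 2) + F) - 141 = ((1*0 + 2) - 96) - 141 = ((0 + 2) - 96) - 141 = (2 - 96) - 141 = -94 - 141 = -235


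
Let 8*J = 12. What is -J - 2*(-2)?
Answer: 5/2 ≈ 2.5000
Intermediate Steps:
J = 3/2 (J = (1/8)*12 = 3/2 ≈ 1.5000)
-J - 2*(-2) = -1*3/2 - 2*(-2) = -3/2 + 4 = 5/2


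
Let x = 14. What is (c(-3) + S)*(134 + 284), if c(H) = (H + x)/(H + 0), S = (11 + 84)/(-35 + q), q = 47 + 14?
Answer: -209/39 ≈ -5.3590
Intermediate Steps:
q = 61
S = 95/26 (S = (11 + 84)/(-35 + 61) = 95/26 ≈ 3.6538)
c(H) = (14 + H)/H (c(H) = (H + 14)/(H + 0) = (14 + H)/H)
(c(-3) + S)*(134 + 284) = ((14 - 3)/(-3) + 95/26)*(134 + 284) = (-1/3*11 + 95/26)*418 = (-11/3 + 95/26)*418 = -1/78*418 = -209/39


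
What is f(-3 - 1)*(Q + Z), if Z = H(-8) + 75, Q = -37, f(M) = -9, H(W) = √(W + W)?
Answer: -342 - 36*I ≈ -342.0 - 36.0*I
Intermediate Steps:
H(W) = √2*√W (H(W) = √(2*W) = √2*√W)
Z = 75 + 4*I (Z = √2*√(-8) + 75 = √2*(2*I*√2) + 75 = 4*I + 75 = 75 + 4*I ≈ 75.0 + 4.0*I)
f(-3 - 1)*(Q + Z) = -9*(-37 + (75 + 4*I)) = -9*(38 + 4*I) = -342 - 36*I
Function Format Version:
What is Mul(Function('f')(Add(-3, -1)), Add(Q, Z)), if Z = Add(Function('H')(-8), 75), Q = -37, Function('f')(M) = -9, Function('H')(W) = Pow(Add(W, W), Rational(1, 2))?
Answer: Add(-342, Mul(-36, I)) ≈ Add(-342.00, Mul(-36.000, I))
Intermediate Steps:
Function('H')(W) = Mul(Pow(2, Rational(1, 2)), Pow(W, Rational(1, 2))) (Function('H')(W) = Pow(Mul(2, W), Rational(1, 2)) = Mul(Pow(2, Rational(1, 2)), Pow(W, Rational(1, 2))))
Z = Add(75, Mul(4, I)) (Z = Add(Mul(Pow(2, Rational(1, 2)), Pow(-8, Rational(1, 2))), 75) = Add(Mul(Pow(2, Rational(1, 2)), Mul(2, I, Pow(2, Rational(1, 2)))), 75) = Add(Mul(4, I), 75) = Add(75, Mul(4, I)) ≈ Add(75.000, Mul(4.0000, I)))
Mul(Function('f')(Add(-3, -1)), Add(Q, Z)) = Mul(-9, Add(-37, Add(75, Mul(4, I)))) = Mul(-9, Add(38, Mul(4, I))) = Add(-342, Mul(-36, I))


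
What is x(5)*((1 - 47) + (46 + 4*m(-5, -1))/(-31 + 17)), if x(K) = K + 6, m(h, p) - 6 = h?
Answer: -3817/7 ≈ -545.29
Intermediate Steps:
m(h, p) = 6 + h
x(K) = 6 + K
x(5)*((1 - 47) + (46 + 4*m(-5, -1))/(-31 + 17)) = (6 + 5)*((1 - 47) + (46 + 4*(6 - 5))/(-31 + 17)) = 11*(-46 + (46 + 4*1)/(-14)) = 11*(-46 + (46 + 4)*(-1/14)) = 11*(-46 + 50*(-1/14)) = 11*(-46 - 25/7) = 11*(-347/7) = -3817/7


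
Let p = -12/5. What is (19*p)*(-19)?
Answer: 4332/5 ≈ 866.40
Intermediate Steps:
p = -12/5 (p = -12*⅕ = -12/5 ≈ -2.4000)
(19*p)*(-19) = (19*(-12/5))*(-19) = -228/5*(-19) = 4332/5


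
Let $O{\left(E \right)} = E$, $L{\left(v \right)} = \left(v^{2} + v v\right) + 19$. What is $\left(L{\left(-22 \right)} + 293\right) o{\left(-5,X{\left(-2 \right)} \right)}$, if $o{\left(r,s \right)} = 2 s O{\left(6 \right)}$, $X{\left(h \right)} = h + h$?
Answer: $-61440$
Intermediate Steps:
$L{\left(v \right)} = 19 + 2 v^{2}$ ($L{\left(v \right)} = \left(v^{2} + v^{2}\right) + 19 = 2 v^{2} + 19 = 19 + 2 v^{2}$)
$X{\left(h \right)} = 2 h$
$o{\left(r,s \right)} = 12 s$ ($o{\left(r,s \right)} = 2 s 6 = 12 s$)
$\left(L{\left(-22 \right)} + 293\right) o{\left(-5,X{\left(-2 \right)} \right)} = \left(\left(19 + 2 \left(-22\right)^{2}\right) + 293\right) 12 \cdot 2 \left(-2\right) = \left(\left(19 + 2 \cdot 484\right) + 293\right) 12 \left(-4\right) = \left(\left(19 + 968\right) + 293\right) \left(-48\right) = \left(987 + 293\right) \left(-48\right) = 1280 \left(-48\right) = -61440$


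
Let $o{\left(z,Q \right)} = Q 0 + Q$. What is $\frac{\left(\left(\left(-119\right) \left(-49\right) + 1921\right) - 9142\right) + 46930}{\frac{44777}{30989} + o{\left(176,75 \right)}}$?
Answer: $\frac{352809765}{592238} \approx 595.72$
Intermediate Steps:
$o{\left(z,Q \right)} = Q$ ($o{\left(z,Q \right)} = 0 + Q = Q$)
$\frac{\left(\left(\left(-119\right) \left(-49\right) + 1921\right) - 9142\right) + 46930}{\frac{44777}{30989} + o{\left(176,75 \right)}} = \frac{\left(\left(\left(-119\right) \left(-49\right) + 1921\right) - 9142\right) + 46930}{\frac{44777}{30989} + 75} = \frac{\left(\left(5831 + 1921\right) - 9142\right) + 46930}{44777 \cdot \frac{1}{30989} + 75} = \frac{\left(7752 - 9142\right) + 46930}{\frac{44777}{30989} + 75} = \frac{-1390 + 46930}{\frac{2368952}{30989}} = 45540 \cdot \frac{30989}{2368952} = \frac{352809765}{592238}$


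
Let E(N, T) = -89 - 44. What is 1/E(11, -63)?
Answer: -1/133 ≈ -0.0075188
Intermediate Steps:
E(N, T) = -133
1/E(11, -63) = 1/(-133) = -1/133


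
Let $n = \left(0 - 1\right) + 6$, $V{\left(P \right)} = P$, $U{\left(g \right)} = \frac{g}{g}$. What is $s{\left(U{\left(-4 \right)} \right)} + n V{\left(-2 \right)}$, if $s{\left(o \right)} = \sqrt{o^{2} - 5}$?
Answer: $-10 + 2 i \approx -10.0 + 2.0 i$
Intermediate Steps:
$U{\left(g \right)} = 1$
$s{\left(o \right)} = \sqrt{-5 + o^{2}}$
$n = 5$ ($n = -1 + 6 = 5$)
$s{\left(U{\left(-4 \right)} \right)} + n V{\left(-2 \right)} = \sqrt{-5 + 1^{2}} + 5 \left(-2\right) = \sqrt{-5 + 1} - 10 = \sqrt{-4} - 10 = 2 i - 10 = -10 + 2 i$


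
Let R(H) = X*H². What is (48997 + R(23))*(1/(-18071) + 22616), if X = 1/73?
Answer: 86001422656050/77599 ≈ 1.1083e+9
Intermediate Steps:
X = 1/73 ≈ 0.013699
R(H) = H²/73
(48997 + R(23))*(1/(-18071) + 22616) = (48997 + (1/73)*23²)*(1/(-18071) + 22616) = (48997 + (1/73)*529)*(-1/18071 + 22616) = (48997 + 529/73)*(408693735/18071) = (3577310/73)*(408693735/18071) = 86001422656050/77599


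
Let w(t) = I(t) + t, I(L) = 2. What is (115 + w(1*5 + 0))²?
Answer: 14884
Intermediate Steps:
w(t) = 2 + t
(115 + w(1*5 + 0))² = (115 + (2 + (1*5 + 0)))² = (115 + (2 + (5 + 0)))² = (115 + (2 + 5))² = (115 + 7)² = 122² = 14884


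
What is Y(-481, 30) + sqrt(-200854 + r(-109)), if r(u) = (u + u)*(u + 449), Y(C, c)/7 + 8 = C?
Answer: -3423 + I*sqrt(274974) ≈ -3423.0 + 524.38*I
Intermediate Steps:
Y(C, c) = -56 + 7*C
r(u) = 2*u*(449 + u) (r(u) = (2*u)*(449 + u) = 2*u*(449 + u))
Y(-481, 30) + sqrt(-200854 + r(-109)) = (-56 + 7*(-481)) + sqrt(-200854 + 2*(-109)*(449 - 109)) = (-56 - 3367) + sqrt(-200854 + 2*(-109)*340) = -3423 + sqrt(-200854 - 74120) = -3423 + sqrt(-274974) = -3423 + I*sqrt(274974)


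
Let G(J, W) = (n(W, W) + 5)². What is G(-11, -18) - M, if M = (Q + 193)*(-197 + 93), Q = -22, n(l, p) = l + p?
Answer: 18745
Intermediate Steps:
G(J, W) = (5 + 2*W)² (G(J, W) = ((W + W) + 5)² = (2*W + 5)² = (5 + 2*W)²)
M = -17784 (M = (-22 + 193)*(-197 + 93) = 171*(-104) = -17784)
G(-11, -18) - M = (5 + 2*(-18))² - 1*(-17784) = (5 - 36)² + 17784 = (-31)² + 17784 = 961 + 17784 = 18745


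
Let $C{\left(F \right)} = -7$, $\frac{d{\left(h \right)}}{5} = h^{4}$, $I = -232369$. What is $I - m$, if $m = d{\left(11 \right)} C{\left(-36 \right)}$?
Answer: $280066$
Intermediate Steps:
$d{\left(h \right)} = 5 h^{4}$
$m = -512435$ ($m = 5 \cdot 11^{4} \left(-7\right) = 5 \cdot 14641 \left(-7\right) = 73205 \left(-7\right) = -512435$)
$I - m = -232369 - -512435 = -232369 + 512435 = 280066$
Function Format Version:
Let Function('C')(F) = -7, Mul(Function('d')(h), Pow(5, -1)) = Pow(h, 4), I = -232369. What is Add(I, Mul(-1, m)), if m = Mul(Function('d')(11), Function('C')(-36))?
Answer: 280066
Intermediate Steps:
Function('d')(h) = Mul(5, Pow(h, 4))
m = -512435 (m = Mul(Mul(5, Pow(11, 4)), -7) = Mul(Mul(5, 14641), -7) = Mul(73205, -7) = -512435)
Add(I, Mul(-1, m)) = Add(-232369, Mul(-1, -512435)) = Add(-232369, 512435) = 280066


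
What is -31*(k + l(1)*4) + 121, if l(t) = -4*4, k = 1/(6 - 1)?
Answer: 10494/5 ≈ 2098.8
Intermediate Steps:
k = ⅕ (k = 1/5 = ⅕ ≈ 0.20000)
l(t) = -16
-31*(k + l(1)*4) + 121 = -31*(⅕ - 16*4) + 121 = -31*(⅕ - 64) + 121 = -31*(-319/5) + 121 = 9889/5 + 121 = 10494/5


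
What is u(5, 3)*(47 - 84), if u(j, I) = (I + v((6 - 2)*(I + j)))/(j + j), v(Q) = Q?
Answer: -259/2 ≈ -129.50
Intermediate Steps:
u(j, I) = (4*j + 5*I)/(2*j) (u(j, I) = (I + (6 - 2)*(I + j))/(j + j) = (I + 4*(I + j))/((2*j)) = (I + (4*I + 4*j))*(1/(2*j)) = (4*j + 5*I)*(1/(2*j)) = (4*j + 5*I)/(2*j))
u(5, 3)*(47 - 84) = (2 + (5/2)*3/5)*(47 - 84) = (2 + (5/2)*3*(⅕))*(-37) = (2 + 3/2)*(-37) = (7/2)*(-37) = -259/2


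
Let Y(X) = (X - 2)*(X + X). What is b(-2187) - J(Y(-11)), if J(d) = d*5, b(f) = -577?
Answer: -2007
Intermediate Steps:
Y(X) = 2*X*(-2 + X) (Y(X) = (-2 + X)*(2*X) = 2*X*(-2 + X))
J(d) = 5*d
b(-2187) - J(Y(-11)) = -577 - 5*2*(-11)*(-2 - 11) = -577 - 5*2*(-11)*(-13) = -577 - 5*286 = -577 - 1*1430 = -577 - 1430 = -2007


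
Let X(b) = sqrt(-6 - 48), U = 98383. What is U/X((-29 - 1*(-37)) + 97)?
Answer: -98383*I*sqrt(6)/18 ≈ -13388.0*I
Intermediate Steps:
X(b) = 3*I*sqrt(6) (X(b) = sqrt(-54) = 3*I*sqrt(6))
U/X((-29 - 1*(-37)) + 97) = 98383/((3*I*sqrt(6))) = 98383*(-I*sqrt(6)/18) = -98383*I*sqrt(6)/18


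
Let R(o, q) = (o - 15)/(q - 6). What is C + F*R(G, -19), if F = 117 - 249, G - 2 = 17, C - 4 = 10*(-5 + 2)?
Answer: -122/25 ≈ -4.8800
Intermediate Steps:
C = -26 (C = 4 + 10*(-5 + 2) = 4 + 10*(-3) = 4 - 30 = -26)
G = 19 (G = 2 + 17 = 19)
R(o, q) = (-15 + o)/(-6 + q)
F = -132
C + F*R(G, -19) = -26 - 132*(-15 + 19)/(-6 - 19) = -26 - 132*4/(-25) = -26 - (-132)*4/25 = -26 - 132*(-4/25) = -26 + 528/25 = -122/25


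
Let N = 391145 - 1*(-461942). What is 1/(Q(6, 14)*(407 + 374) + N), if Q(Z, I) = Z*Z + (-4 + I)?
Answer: 1/889013 ≈ 1.1248e-6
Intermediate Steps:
Q(Z, I) = -4 + I + Z² (Q(Z, I) = Z² + (-4 + I) = -4 + I + Z²)
N = 853087 (N = 391145 + 461942 = 853087)
1/(Q(6, 14)*(407 + 374) + N) = 1/((-4 + 14 + 6²)*(407 + 374) + 853087) = 1/((-4 + 14 + 36)*781 + 853087) = 1/(46*781 + 853087) = 1/(35926 + 853087) = 1/889013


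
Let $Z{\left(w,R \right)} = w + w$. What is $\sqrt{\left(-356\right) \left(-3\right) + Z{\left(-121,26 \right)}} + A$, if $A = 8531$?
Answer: $8531 + \sqrt{826} \approx 8559.7$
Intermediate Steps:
$Z{\left(w,R \right)} = 2 w$
$\sqrt{\left(-356\right) \left(-3\right) + Z{\left(-121,26 \right)}} + A = \sqrt{\left(-356\right) \left(-3\right) + 2 \left(-121\right)} + 8531 = \sqrt{1068 - 242} + 8531 = \sqrt{826} + 8531 = 8531 + \sqrt{826}$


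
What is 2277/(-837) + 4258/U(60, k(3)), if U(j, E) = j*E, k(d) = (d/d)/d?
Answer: 195467/930 ≈ 210.18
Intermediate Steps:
k(d) = 1/d
U(j, E) = E*j
2277/(-837) + 4258/U(60, k(3)) = 2277/(-837) + 4258/((60/3)) = 2277*(-1/837) + 4258/(((⅓)*60)) = -253/93 + 4258/20 = -253/93 + 4258*(1/20) = -253/93 + 2129/10 = 195467/930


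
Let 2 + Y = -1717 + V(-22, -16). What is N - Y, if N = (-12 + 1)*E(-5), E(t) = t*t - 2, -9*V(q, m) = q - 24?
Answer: 13148/9 ≈ 1460.9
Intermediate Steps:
V(q, m) = 8/3 - q/9 (V(q, m) = -(q - 24)/9 = -(-24 + q)/9 = 8/3 - q/9)
E(t) = -2 + t² (E(t) = t² - 2 = -2 + t²)
N = -253 (N = (-12 + 1)*(-2 + (-5)²) = -11*(-2 + 25) = -11*23 = -253)
Y = -15425/9 (Y = -2 + (-1717 + (8/3 - ⅑*(-22))) = -2 + (-1717 + (8/3 + 22/9)) = -2 + (-1717 + 46/9) = -2 - 15407/9 = -15425/9 ≈ -1713.9)
N - Y = -253 - 1*(-15425/9) = -253 + 15425/9 = 13148/9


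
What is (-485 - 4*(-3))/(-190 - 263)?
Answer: 473/453 ≈ 1.0441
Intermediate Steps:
(-485 - 4*(-3))/(-190 - 263) = (-485 + 12)/(-453) = -473*(-1/453) = 473/453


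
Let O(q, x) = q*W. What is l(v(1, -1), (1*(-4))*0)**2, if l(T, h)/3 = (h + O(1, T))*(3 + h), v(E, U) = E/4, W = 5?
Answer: 2025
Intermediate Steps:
v(E, U) = E/4 (v(E, U) = E*(1/4) = E/4)
O(q, x) = 5*q (O(q, x) = q*5 = 5*q)
l(T, h) = 3*(3 + h)*(5 + h) (l(T, h) = 3*((h + 5*1)*(3 + h)) = 3*((h + 5)*(3 + h)) = 3*((5 + h)*(3 + h)) = 3*((3 + h)*(5 + h)) = 3*(3 + h)*(5 + h))
l(v(1, -1), (1*(-4))*0)**2 = (45 + 3*((1*(-4))*0)**2 + 24*((1*(-4))*0))**2 = (45 + 3*(-4*0)**2 + 24*(-4*0))**2 = (45 + 3*0**2 + 24*0)**2 = (45 + 3*0 + 0)**2 = (45 + 0 + 0)**2 = 45**2 = 2025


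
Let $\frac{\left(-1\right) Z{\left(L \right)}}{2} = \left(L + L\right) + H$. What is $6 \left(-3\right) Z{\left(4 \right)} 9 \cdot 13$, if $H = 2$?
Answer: $42120$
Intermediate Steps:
$Z{\left(L \right)} = -4 - 4 L$ ($Z{\left(L \right)} = - 2 \left(\left(L + L\right) + 2\right) = - 2 \left(2 L + 2\right) = - 2 \left(2 + 2 L\right) = -4 - 4 L$)
$6 \left(-3\right) Z{\left(4 \right)} 9 \cdot 13 = 6 \left(-3\right) \left(-4 - 16\right) 9 \cdot 13 = - 18 \left(-4 - 16\right) 9 \cdot 13 = \left(-18\right) \left(-20\right) 9 \cdot 13 = 360 \cdot 9 \cdot 13 = 3240 \cdot 13 = 42120$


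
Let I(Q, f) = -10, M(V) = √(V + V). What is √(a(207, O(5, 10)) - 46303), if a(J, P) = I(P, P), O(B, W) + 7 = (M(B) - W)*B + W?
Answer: I*√46313 ≈ 215.2*I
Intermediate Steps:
M(V) = √2*√V (M(V) = √(2*V) = √2*√V)
O(B, W) = -7 + W + B*(-W + √2*√B) (O(B, W) = -7 + ((√2*√B - W)*B + W) = -7 + ((-W + √2*√B)*B + W) = -7 + (B*(-W + √2*√B) + W) = -7 + (W + B*(-W + √2*√B)) = -7 + W + B*(-W + √2*√B))
a(J, P) = -10
√(a(207, O(5, 10)) - 46303) = √(-10 - 46303) = √(-46313) = I*√46313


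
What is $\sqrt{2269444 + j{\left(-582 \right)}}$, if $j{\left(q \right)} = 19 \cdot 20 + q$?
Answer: $3 \sqrt{252138} \approx 1506.4$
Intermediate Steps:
$j{\left(q \right)} = 380 + q$
$\sqrt{2269444 + j{\left(-582 \right)}} = \sqrt{2269444 + \left(380 - 582\right)} = \sqrt{2269444 - 202} = \sqrt{2269242} = 3 \sqrt{252138}$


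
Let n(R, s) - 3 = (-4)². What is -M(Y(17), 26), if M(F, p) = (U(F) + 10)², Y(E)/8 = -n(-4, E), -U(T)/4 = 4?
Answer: -36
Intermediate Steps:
U(T) = -16 (U(T) = -4*4 = -16)
n(R, s) = 19 (n(R, s) = 3 + (-4)² = 3 + 16 = 19)
Y(E) = -152 (Y(E) = 8*(-1*19) = 8*(-19) = -152)
M(F, p) = 36 (M(F, p) = (-16 + 10)² = (-6)² = 36)
-M(Y(17), 26) = -1*36 = -36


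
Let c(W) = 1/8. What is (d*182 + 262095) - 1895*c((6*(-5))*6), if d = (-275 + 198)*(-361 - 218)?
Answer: 67007713/8 ≈ 8.3760e+6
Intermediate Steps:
d = 44583 (d = -77*(-579) = 44583)
c(W) = 1/8 (c(W) = 1*(1/8) = 1/8)
(d*182 + 262095) - 1895*c((6*(-5))*6) = (44583*182 + 262095) - 1895*1/8 = (8114106 + 262095) - 1895/8 = 8376201 - 1895/8 = 67007713/8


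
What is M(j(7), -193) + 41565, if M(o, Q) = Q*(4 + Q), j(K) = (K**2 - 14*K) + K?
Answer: 78042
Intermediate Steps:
j(K) = K**2 - 13*K
M(j(7), -193) + 41565 = -193*(4 - 193) + 41565 = -193*(-189) + 41565 = 36477 + 41565 = 78042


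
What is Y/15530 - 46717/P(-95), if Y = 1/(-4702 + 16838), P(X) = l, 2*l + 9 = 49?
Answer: -440242508067/188472080 ≈ -2335.9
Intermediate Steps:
l = 20 (l = -9/2 + (1/2)*49 = -9/2 + 49/2 = 20)
P(X) = 20
Y = 1/12136 ≈ 8.2399e-5
Y/15530 - 46717/P(-95) = (1/12136)/15530 - 46717/20 = (1/12136)*(1/15530) - 46717*1/20 = 1/188472080 - 46717/20 = -440242508067/188472080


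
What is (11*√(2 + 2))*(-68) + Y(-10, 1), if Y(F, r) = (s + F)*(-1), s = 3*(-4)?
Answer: -1474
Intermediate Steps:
s = -12
Y(F, r) = 12 - F (Y(F, r) = (-12 + F)*(-1) = 12 - F)
(11*√(2 + 2))*(-68) + Y(-10, 1) = (11*√(2 + 2))*(-68) + (12 - 1*(-10)) = (11*√4)*(-68) + (12 + 10) = (11*2)*(-68) + 22 = 22*(-68) + 22 = -1496 + 22 = -1474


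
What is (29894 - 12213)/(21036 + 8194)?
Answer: 17681/29230 ≈ 0.60489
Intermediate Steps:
(29894 - 12213)/(21036 + 8194) = 17681/29230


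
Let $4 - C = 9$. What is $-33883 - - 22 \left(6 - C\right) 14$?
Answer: $-30495$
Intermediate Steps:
$C = -5$ ($C = 4 - 9 = -5$)
$-33883 - - 22 \left(6 - C\right) 14 = -33883 - - 22 \left(6 - -5\right) 14 = -33883 - - 22 \left(6 + 5\right) 14 = -33883 - \left(-22\right) 11 \cdot 14 = -33883 - \left(-242\right) 14 = -33883 - -3388 = -33883 + 3388 = -30495$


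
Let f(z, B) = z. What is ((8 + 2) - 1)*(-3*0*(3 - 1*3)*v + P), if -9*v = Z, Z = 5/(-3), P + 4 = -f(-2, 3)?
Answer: -18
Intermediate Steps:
P = -2 (P = -4 - 1*(-2) = -4 + 2 = -2)
Z = -5/3 (Z = 5*(-⅓) = -5/3 ≈ -1.6667)
v = 5/27 (v = -⅑*(-5/3) = 5/27 ≈ 0.18519)
((8 + 2) - 1)*(-3*0*(3 - 1*3)*v + P) = ((8 + 2) - 1)*(-3*0*(3 - 1*3)*5/27 - 2) = (10 - 1)*(-3*0*(3 - 3)*5/27 - 2) = 9*(-3*0*0*5/27 - 2) = 9*(-0*5/27 - 2) = 9*(-3*0 - 2) = 9*(0 - 2) = 9*(-2) = -18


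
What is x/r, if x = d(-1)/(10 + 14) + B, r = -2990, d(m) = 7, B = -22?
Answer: 521/71760 ≈ 0.0072603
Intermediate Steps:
x = -521/24 (x = 7/(10 + 14) - 22 = 7/24 - 22 = -521/24 ≈ -21.708)
x/r = -521/24/(-2990) = -521/24*(-1/2990) = 521/71760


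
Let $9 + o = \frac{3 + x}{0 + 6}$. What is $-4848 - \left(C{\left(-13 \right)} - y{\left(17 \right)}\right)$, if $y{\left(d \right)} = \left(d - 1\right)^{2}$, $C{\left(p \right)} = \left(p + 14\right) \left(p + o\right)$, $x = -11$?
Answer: $- \frac{13706}{3} \approx -4568.7$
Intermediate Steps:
$o = - \frac{31}{3}$ ($o = -9 + \frac{3 - 11}{0 + 6} = -9 - \frac{8}{6} = -9 - \frac{4}{3} = - \frac{31}{3} \approx -10.333$)
$C{\left(p \right)} = \left(14 + p\right) \left(- \frac{31}{3} + p\right)$ ($C{\left(p \right)} = \left(p + 14\right) \left(p - \frac{31}{3}\right) = \left(14 + p\right) \left(- \frac{31}{3} + p\right)$)
$y{\left(d \right)} = \left(-1 + d\right)^{2}$
$-4848 - \left(C{\left(-13 \right)} - y{\left(17 \right)}\right) = -4848 - \left(\left(- \frac{434}{3} + \left(-13\right)^{2} + \frac{11}{3} \left(-13\right)\right) - \left(-1 + 17\right)^{2}\right) = -4848 - \left(\left(- \frac{434}{3} + 169 - \frac{143}{3}\right) - 16^{2}\right) = -4848 - \left(- \frac{70}{3} - 256\right) = -4848 - - \frac{838}{3} = -4848 + \frac{838}{3} = - \frac{13706}{3}$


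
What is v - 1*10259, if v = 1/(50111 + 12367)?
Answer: -640961801/62478 ≈ -10259.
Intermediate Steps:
v = 1/62478 ≈ 1.6006e-5
v - 1*10259 = 1/62478 - 1*10259 = 1/62478 - 10259 = -640961801/62478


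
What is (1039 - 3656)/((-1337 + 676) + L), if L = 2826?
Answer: -2617/2165 ≈ -1.2088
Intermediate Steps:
(1039 - 3656)/((-1337 + 676) + L) = (1039 - 3656)/((-1337 + 676) + 2826) = -2617/(-661 + 2826) = -2617/2165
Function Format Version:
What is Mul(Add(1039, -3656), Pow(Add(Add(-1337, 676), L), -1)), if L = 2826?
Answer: Rational(-2617, 2165) ≈ -1.2088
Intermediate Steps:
Mul(Add(1039, -3656), Pow(Add(Add(-1337, 676), L), -1)) = Mul(Add(1039, -3656), Pow(Add(Add(-1337, 676), 2826), -1)) = Mul(-2617, Pow(Add(-661, 2826), -1)) = Mul(-2617, Pow(2165, -1)) = Mul(-2617, Rational(1, 2165)) = Rational(-2617, 2165)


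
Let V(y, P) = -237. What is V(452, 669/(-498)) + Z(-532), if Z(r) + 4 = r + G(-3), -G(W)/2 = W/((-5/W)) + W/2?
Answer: -3832/5 ≈ -766.40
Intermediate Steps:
G(W) = -W + 2*W**2/5 (G(W) = -2*(W/((-5/W)) + W/2) = -2*(W*(-W/5) + W*(1/2)) = -2*(-W**2/5 + W/2) = -2*(W/2 - W**2/5) = -W + 2*W**2/5)
Z(r) = 13/5 + r (Z(r) = -4 + (r + (1/5)*(-3)*(-5 + 2*(-3))) = -4 + (r + (1/5)*(-3)*(-5 - 6)) = -4 + (r + (1/5)*(-3)*(-11)) = -4 + (r + 33/5) = -4 + (33/5 + r) = 13/5 + r)
V(452, 669/(-498)) + Z(-532) = -237 + (13/5 - 532) = -237 - 2647/5 = -3832/5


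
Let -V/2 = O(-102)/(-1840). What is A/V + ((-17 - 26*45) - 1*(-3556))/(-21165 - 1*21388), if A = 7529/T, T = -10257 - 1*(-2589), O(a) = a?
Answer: 36612266732/4160279151 ≈ 8.8004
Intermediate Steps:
T = -7668 (T = -10257 + 2589 = -7668)
V = -51/460 (V = -(-204)/(-1840) = -(-204)*(-1)/1840 = -2*51/920 = -51/460 ≈ -0.11087)
A = -7529/7668 (A = 7529/(-7668) = 7529*(-1/7668) = -7529/7668 ≈ -0.98187)
A/V + ((-17 - 26*45) - 1*(-3556))/(-21165 - 1*21388) = -7529/(7668*(-51/460)) + ((-17 - 26*45) - 1*(-3556))/(-21165 - 1*21388) = -7529/7668*(-460/51) + ((-17 - 1170) + 3556)/(-21165 - 21388) = 865835/97767 + (-1187 + 3556)/(-42553) = 865835/97767 + 2369*(-1/42553) = 865835/97767 - 2369/42553 = 36612266732/4160279151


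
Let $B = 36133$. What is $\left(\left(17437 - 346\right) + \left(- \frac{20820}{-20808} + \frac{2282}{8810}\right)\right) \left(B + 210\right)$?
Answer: $\frac{4744771040356477}{7638270} \approx 6.2118 \cdot 10^{8}$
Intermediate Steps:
$\left(\left(17437 - 346\right) + \left(- \frac{20820}{-20808} + \frac{2282}{8810}\right)\right) \left(B + 210\right) = \left(\left(17437 - 346\right) + \left(- \frac{20820}{-20808} + \frac{2282}{8810}\right)\right) \left(36133 + 210\right) = \left(17091 + \left(\left(-20820\right) \left(- \frac{1}{20808}\right) + 2282 \cdot \frac{1}{8810}\right)\right) 36343 = \left(17091 + \left(\frac{1735}{1734} + \frac{1141}{4405}\right)\right) 36343 = \left(17091 + \frac{9621169}{7638270}\right) 36343 = \frac{130555293739}{7638270} \cdot 36343 = \frac{4744771040356477}{7638270}$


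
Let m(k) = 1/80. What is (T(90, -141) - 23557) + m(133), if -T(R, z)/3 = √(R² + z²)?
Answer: -1884559/80 - 9*√3109 ≈ -24059.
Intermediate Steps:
m(k) = 1/80
T(R, z) = -3*√(R² + z²)
(T(90, -141) - 23557) + m(133) = (-3*√(90² + (-141)²) - 23557) + 1/80 = (-3*√(8100 + 19881) - 23557) + 1/80 = (-9*√3109 - 23557) + 1/80 = (-23557 - 9*√3109) + 1/80 = -1884559/80 - 9*√3109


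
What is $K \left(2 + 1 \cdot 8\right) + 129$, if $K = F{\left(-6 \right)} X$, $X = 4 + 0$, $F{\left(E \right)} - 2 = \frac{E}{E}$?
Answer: $249$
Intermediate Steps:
$F{\left(E \right)} = 3$ ($F{\left(E \right)} = 2 + \frac{E}{E} = 2 + 1 = 3$)
$X = 4$
$K = 12$ ($K = 3 \cdot 4 = 12$)
$K \left(2 + 1 \cdot 8\right) + 129 = 12 \left(2 + 1 \cdot 8\right) + 129 = 12 \left(2 + 8\right) + 129 = 12 \cdot 10 + 129 = 120 + 129 = 249$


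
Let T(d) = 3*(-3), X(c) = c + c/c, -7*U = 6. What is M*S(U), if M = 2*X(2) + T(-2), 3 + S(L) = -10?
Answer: 39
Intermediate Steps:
U = -6/7 (U = -⅐*6 = -6/7 ≈ -0.85714)
X(c) = 1 + c (X(c) = c + 1 = 1 + c)
T(d) = -9
S(L) = -13 (S(L) = -3 - 10 = -13)
M = -3 (M = 2*(1 + 2) - 9 = 2*3 - 9 = 6 - 9 = -3)
M*S(U) = -3*(-13) = 39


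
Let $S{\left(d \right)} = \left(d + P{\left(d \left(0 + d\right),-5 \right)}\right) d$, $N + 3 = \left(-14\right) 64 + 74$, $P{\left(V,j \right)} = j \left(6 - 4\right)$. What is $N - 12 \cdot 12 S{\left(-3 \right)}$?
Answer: $-6441$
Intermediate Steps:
$P{\left(V,j \right)} = 2 j$ ($P{\left(V,j \right)} = j 2 = 2 j$)
$N = -825$ ($N = -3 + \left(\left(-14\right) 64 + 74\right) = -3 + \left(-896 + 74\right) = -3 - 822 = -825$)
$S{\left(d \right)} = d \left(-10 + d\right)$ ($S{\left(d \right)} = \left(d + 2 \left(-5\right)\right) d = \left(d - 10\right) d = \left(-10 + d\right) d = d \left(-10 + d\right)$)
$N - 12 \cdot 12 S{\left(-3 \right)} = -825 - 12 \cdot 12 \left(- 3 \left(-10 - 3\right)\right) = -825 - 144 \left(\left(-3\right) \left(-13\right)\right) = -825 - 144 \cdot 39 = -825 - 5616 = -6441$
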